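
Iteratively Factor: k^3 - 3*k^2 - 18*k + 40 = (k - 2)*(k^2 - k - 20) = (k - 5)*(k - 2)*(k + 4)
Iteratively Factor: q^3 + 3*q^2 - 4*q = (q - 1)*(q^2 + 4*q) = q*(q - 1)*(q + 4)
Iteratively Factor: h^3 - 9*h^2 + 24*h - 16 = (h - 4)*(h^2 - 5*h + 4) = (h - 4)^2*(h - 1)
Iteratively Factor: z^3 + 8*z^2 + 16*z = (z + 4)*(z^2 + 4*z) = (z + 4)^2*(z)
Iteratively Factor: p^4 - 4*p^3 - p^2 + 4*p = (p - 1)*(p^3 - 3*p^2 - 4*p) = (p - 1)*(p + 1)*(p^2 - 4*p) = p*(p - 1)*(p + 1)*(p - 4)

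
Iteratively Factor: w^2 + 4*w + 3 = (w + 1)*(w + 3)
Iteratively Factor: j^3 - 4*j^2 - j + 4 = (j - 1)*(j^2 - 3*j - 4) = (j - 4)*(j - 1)*(j + 1)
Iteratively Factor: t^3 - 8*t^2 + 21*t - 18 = (t - 2)*(t^2 - 6*t + 9) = (t - 3)*(t - 2)*(t - 3)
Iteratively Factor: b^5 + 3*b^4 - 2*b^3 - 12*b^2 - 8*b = (b + 1)*(b^4 + 2*b^3 - 4*b^2 - 8*b) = b*(b + 1)*(b^3 + 2*b^2 - 4*b - 8) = b*(b + 1)*(b + 2)*(b^2 - 4) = b*(b - 2)*(b + 1)*(b + 2)*(b + 2)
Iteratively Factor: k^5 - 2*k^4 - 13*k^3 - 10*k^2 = (k - 5)*(k^4 + 3*k^3 + 2*k^2) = k*(k - 5)*(k^3 + 3*k^2 + 2*k) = k^2*(k - 5)*(k^2 + 3*k + 2) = k^2*(k - 5)*(k + 1)*(k + 2)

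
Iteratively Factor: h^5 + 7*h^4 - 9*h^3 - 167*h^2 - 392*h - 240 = (h + 3)*(h^4 + 4*h^3 - 21*h^2 - 104*h - 80) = (h - 5)*(h + 3)*(h^3 + 9*h^2 + 24*h + 16) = (h - 5)*(h + 3)*(h + 4)*(h^2 + 5*h + 4) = (h - 5)*(h + 1)*(h + 3)*(h + 4)*(h + 4)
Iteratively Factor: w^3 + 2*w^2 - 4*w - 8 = (w + 2)*(w^2 - 4) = (w - 2)*(w + 2)*(w + 2)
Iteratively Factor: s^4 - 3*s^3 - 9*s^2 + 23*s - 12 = (s - 1)*(s^3 - 2*s^2 - 11*s + 12) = (s - 4)*(s - 1)*(s^2 + 2*s - 3) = (s - 4)*(s - 1)*(s + 3)*(s - 1)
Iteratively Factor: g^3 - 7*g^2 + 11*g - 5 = (g - 5)*(g^2 - 2*g + 1) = (g - 5)*(g - 1)*(g - 1)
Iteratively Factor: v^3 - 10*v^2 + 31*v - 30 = (v - 3)*(v^2 - 7*v + 10) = (v - 3)*(v - 2)*(v - 5)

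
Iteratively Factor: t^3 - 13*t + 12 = (t - 3)*(t^2 + 3*t - 4) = (t - 3)*(t + 4)*(t - 1)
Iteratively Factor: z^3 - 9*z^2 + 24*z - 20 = (z - 2)*(z^2 - 7*z + 10) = (z - 5)*(z - 2)*(z - 2)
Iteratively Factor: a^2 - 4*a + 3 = (a - 3)*(a - 1)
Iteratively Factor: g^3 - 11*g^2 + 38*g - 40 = (g - 5)*(g^2 - 6*g + 8) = (g - 5)*(g - 4)*(g - 2)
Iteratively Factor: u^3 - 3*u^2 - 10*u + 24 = (u - 2)*(u^2 - u - 12) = (u - 4)*(u - 2)*(u + 3)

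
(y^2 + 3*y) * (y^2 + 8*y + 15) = y^4 + 11*y^3 + 39*y^2 + 45*y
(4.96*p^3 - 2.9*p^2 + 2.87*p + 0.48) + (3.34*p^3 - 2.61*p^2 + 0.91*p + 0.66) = 8.3*p^3 - 5.51*p^2 + 3.78*p + 1.14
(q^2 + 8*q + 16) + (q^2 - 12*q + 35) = 2*q^2 - 4*q + 51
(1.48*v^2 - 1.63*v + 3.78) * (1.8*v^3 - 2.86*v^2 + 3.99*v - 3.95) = 2.664*v^5 - 7.1668*v^4 + 17.371*v^3 - 23.1605*v^2 + 21.5207*v - 14.931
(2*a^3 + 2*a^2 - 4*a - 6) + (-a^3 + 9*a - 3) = a^3 + 2*a^2 + 5*a - 9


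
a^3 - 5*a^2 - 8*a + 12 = (a - 6)*(a - 1)*(a + 2)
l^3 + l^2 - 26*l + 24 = (l - 4)*(l - 1)*(l + 6)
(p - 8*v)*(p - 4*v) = p^2 - 12*p*v + 32*v^2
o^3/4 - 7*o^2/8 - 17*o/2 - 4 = (o/4 + 1)*(o - 8)*(o + 1/2)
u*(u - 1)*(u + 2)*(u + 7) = u^4 + 8*u^3 + 5*u^2 - 14*u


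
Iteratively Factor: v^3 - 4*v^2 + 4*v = (v)*(v^2 - 4*v + 4) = v*(v - 2)*(v - 2)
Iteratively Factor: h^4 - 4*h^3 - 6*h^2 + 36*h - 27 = (h - 3)*(h^3 - h^2 - 9*h + 9) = (h - 3)*(h + 3)*(h^2 - 4*h + 3) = (h - 3)^2*(h + 3)*(h - 1)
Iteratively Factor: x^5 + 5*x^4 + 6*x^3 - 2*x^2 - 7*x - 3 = (x + 1)*(x^4 + 4*x^3 + 2*x^2 - 4*x - 3) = (x - 1)*(x + 1)*(x^3 + 5*x^2 + 7*x + 3) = (x - 1)*(x + 1)^2*(x^2 + 4*x + 3) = (x - 1)*(x + 1)^3*(x + 3)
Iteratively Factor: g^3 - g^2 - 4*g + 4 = (g - 2)*(g^2 + g - 2) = (g - 2)*(g - 1)*(g + 2)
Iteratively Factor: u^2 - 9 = (u + 3)*(u - 3)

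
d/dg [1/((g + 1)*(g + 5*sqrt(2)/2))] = -(8*g + 4 + 10*sqrt(2))/((g + 1)^2*(2*g + 5*sqrt(2))^2)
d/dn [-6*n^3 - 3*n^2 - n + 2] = -18*n^2 - 6*n - 1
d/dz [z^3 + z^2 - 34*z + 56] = 3*z^2 + 2*z - 34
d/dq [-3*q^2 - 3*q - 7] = -6*q - 3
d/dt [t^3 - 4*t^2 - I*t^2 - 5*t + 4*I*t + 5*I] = 3*t^2 - 8*t - 2*I*t - 5 + 4*I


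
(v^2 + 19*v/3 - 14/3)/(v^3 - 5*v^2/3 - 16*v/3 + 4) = (v + 7)/(v^2 - v - 6)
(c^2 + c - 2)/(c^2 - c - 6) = (c - 1)/(c - 3)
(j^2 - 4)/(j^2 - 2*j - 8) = (j - 2)/(j - 4)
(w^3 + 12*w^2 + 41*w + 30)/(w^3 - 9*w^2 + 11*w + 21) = (w^2 + 11*w + 30)/(w^2 - 10*w + 21)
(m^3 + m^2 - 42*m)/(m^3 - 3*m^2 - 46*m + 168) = m/(m - 4)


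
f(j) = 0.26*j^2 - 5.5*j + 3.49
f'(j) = 0.52*j - 5.5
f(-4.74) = 35.40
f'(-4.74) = -7.96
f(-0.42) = 5.85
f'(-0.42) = -5.72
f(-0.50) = 6.30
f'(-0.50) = -5.76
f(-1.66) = 13.34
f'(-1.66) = -6.36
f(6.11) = -20.41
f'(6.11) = -2.32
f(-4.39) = 32.65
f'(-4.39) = -7.78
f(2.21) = -7.40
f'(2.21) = -4.35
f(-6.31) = 48.55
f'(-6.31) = -8.78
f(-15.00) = 144.49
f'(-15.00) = -13.30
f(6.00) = -20.15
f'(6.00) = -2.38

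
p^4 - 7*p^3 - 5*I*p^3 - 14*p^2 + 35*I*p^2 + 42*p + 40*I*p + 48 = (p - 8)*(p + 1)*(p - 3*I)*(p - 2*I)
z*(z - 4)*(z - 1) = z^3 - 5*z^2 + 4*z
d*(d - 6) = d^2 - 6*d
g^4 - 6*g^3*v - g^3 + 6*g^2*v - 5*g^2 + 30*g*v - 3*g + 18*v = (g - 3)*(g + 1)^2*(g - 6*v)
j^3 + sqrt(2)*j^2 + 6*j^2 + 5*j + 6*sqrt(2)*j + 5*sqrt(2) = (j + 1)*(j + 5)*(j + sqrt(2))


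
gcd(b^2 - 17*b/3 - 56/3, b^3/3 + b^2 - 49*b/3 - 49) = 1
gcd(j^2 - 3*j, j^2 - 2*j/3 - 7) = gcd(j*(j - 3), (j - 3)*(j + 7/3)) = j - 3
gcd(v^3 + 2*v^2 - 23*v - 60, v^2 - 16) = v + 4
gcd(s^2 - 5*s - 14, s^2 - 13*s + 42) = s - 7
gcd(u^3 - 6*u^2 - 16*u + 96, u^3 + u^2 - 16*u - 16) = u^2 - 16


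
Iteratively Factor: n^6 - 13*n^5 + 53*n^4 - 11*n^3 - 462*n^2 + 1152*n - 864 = (n - 2)*(n^5 - 11*n^4 + 31*n^3 + 51*n^2 - 360*n + 432) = (n - 4)*(n - 2)*(n^4 - 7*n^3 + 3*n^2 + 63*n - 108) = (n - 4)^2*(n - 2)*(n^3 - 3*n^2 - 9*n + 27) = (n - 4)^2*(n - 3)*(n - 2)*(n^2 - 9) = (n - 4)^2*(n - 3)^2*(n - 2)*(n + 3)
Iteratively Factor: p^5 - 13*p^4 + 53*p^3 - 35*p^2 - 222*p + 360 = (p - 3)*(p^4 - 10*p^3 + 23*p^2 + 34*p - 120) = (p - 5)*(p - 3)*(p^3 - 5*p^2 - 2*p + 24) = (p - 5)*(p - 4)*(p - 3)*(p^2 - p - 6) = (p - 5)*(p - 4)*(p - 3)*(p + 2)*(p - 3)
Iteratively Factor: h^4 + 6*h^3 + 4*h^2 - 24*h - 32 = (h - 2)*(h^3 + 8*h^2 + 20*h + 16) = (h - 2)*(h + 4)*(h^2 + 4*h + 4) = (h - 2)*(h + 2)*(h + 4)*(h + 2)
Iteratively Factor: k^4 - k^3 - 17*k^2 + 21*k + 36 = (k - 3)*(k^3 + 2*k^2 - 11*k - 12) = (k - 3)*(k + 1)*(k^2 + k - 12) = (k - 3)^2*(k + 1)*(k + 4)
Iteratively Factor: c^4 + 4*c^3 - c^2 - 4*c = (c + 1)*(c^3 + 3*c^2 - 4*c) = c*(c + 1)*(c^2 + 3*c - 4) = c*(c + 1)*(c + 4)*(c - 1)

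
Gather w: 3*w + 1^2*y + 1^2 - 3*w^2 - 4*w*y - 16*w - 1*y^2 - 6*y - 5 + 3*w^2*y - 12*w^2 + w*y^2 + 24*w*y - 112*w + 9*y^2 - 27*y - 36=w^2*(3*y - 15) + w*(y^2 + 20*y - 125) + 8*y^2 - 32*y - 40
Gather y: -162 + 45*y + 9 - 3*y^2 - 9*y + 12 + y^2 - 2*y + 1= -2*y^2 + 34*y - 140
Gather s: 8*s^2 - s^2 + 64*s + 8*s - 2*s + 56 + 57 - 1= 7*s^2 + 70*s + 112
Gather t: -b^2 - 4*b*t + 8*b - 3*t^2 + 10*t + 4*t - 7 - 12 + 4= -b^2 + 8*b - 3*t^2 + t*(14 - 4*b) - 15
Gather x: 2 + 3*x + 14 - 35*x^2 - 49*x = -35*x^2 - 46*x + 16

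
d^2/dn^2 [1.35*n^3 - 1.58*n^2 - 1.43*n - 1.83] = 8.1*n - 3.16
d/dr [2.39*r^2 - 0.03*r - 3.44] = 4.78*r - 0.03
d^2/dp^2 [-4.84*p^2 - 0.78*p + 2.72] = -9.68000000000000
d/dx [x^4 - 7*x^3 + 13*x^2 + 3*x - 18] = 4*x^3 - 21*x^2 + 26*x + 3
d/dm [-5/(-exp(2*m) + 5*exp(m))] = 5*(5 - 2*exp(m))*exp(-m)/(exp(m) - 5)^2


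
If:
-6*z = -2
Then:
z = 1/3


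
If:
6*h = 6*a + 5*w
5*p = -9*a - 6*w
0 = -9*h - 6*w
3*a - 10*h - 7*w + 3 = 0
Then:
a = -27/29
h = -12/29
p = 27/29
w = 18/29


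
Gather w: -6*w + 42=42 - 6*w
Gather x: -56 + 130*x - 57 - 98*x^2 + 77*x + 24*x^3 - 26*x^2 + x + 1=24*x^3 - 124*x^2 + 208*x - 112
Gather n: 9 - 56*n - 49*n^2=-49*n^2 - 56*n + 9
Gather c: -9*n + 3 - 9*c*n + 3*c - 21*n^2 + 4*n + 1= c*(3 - 9*n) - 21*n^2 - 5*n + 4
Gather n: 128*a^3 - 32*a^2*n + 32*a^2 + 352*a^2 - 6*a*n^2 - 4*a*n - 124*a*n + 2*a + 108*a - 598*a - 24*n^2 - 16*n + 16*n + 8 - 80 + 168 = 128*a^3 + 384*a^2 - 488*a + n^2*(-6*a - 24) + n*(-32*a^2 - 128*a) + 96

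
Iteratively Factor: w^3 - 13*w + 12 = (w + 4)*(w^2 - 4*w + 3) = (w - 1)*(w + 4)*(w - 3)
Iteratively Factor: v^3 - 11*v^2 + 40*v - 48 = (v - 3)*(v^2 - 8*v + 16) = (v - 4)*(v - 3)*(v - 4)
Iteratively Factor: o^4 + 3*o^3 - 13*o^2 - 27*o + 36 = (o + 4)*(o^3 - o^2 - 9*o + 9) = (o - 3)*(o + 4)*(o^2 + 2*o - 3) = (o - 3)*(o + 3)*(o + 4)*(o - 1)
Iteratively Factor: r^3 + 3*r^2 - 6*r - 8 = (r + 4)*(r^2 - r - 2) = (r - 2)*(r + 4)*(r + 1)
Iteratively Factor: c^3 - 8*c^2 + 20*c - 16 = (c - 2)*(c^2 - 6*c + 8) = (c - 2)^2*(c - 4)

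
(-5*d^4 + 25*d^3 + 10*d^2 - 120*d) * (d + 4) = -5*d^5 + 5*d^4 + 110*d^3 - 80*d^2 - 480*d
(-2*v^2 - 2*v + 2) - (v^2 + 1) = -3*v^2 - 2*v + 1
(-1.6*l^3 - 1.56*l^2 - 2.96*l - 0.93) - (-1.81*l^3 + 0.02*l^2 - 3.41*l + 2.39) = 0.21*l^3 - 1.58*l^2 + 0.45*l - 3.32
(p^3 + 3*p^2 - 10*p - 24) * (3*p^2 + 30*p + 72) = 3*p^5 + 39*p^4 + 132*p^3 - 156*p^2 - 1440*p - 1728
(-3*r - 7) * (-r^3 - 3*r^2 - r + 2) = 3*r^4 + 16*r^3 + 24*r^2 + r - 14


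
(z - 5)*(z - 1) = z^2 - 6*z + 5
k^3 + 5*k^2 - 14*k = k*(k - 2)*(k + 7)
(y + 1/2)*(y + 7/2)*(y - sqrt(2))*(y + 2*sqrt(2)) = y^4 + sqrt(2)*y^3 + 4*y^3 - 9*y^2/4 + 4*sqrt(2)*y^2 - 16*y + 7*sqrt(2)*y/4 - 7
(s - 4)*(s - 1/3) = s^2 - 13*s/3 + 4/3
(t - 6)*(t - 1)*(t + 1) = t^3 - 6*t^2 - t + 6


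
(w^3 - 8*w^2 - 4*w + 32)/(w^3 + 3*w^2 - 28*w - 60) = (w^2 - 10*w + 16)/(w^2 + w - 30)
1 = 1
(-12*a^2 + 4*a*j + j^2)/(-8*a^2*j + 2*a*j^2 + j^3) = (6*a + j)/(j*(4*a + j))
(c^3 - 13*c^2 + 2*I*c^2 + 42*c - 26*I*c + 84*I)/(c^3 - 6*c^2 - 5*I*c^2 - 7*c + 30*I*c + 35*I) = (c^2 + 2*c*(-3 + I) - 12*I)/(c^2 + c*(1 - 5*I) - 5*I)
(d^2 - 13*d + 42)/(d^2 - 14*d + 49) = (d - 6)/(d - 7)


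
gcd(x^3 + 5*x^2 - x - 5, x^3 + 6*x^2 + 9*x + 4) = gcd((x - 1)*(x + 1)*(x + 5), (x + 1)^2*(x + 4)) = x + 1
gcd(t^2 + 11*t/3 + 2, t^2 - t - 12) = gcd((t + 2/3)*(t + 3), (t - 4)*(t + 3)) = t + 3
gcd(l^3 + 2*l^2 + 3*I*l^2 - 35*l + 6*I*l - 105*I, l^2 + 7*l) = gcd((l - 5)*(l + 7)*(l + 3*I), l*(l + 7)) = l + 7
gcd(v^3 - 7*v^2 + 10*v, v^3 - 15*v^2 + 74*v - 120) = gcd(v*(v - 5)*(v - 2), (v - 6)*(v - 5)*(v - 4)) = v - 5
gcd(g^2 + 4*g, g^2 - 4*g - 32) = g + 4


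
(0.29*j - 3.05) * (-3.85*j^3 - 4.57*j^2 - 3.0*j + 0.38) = -1.1165*j^4 + 10.4172*j^3 + 13.0685*j^2 + 9.2602*j - 1.159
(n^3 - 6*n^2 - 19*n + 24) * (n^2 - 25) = n^5 - 6*n^4 - 44*n^3 + 174*n^2 + 475*n - 600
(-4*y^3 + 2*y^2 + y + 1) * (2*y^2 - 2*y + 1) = -8*y^5 + 12*y^4 - 6*y^3 + 2*y^2 - y + 1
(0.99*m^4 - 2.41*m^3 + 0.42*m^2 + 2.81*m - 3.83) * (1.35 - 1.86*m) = -1.8414*m^5 + 5.8191*m^4 - 4.0347*m^3 - 4.6596*m^2 + 10.9173*m - 5.1705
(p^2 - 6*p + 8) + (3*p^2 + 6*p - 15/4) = 4*p^2 + 17/4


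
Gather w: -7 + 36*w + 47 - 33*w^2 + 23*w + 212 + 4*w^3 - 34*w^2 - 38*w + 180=4*w^3 - 67*w^2 + 21*w + 432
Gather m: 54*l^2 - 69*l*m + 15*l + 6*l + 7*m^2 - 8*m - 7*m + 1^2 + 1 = 54*l^2 + 21*l + 7*m^2 + m*(-69*l - 15) + 2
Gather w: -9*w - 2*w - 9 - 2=-11*w - 11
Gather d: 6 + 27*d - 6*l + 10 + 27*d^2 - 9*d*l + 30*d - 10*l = 27*d^2 + d*(57 - 9*l) - 16*l + 16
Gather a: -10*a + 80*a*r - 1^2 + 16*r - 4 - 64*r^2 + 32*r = a*(80*r - 10) - 64*r^2 + 48*r - 5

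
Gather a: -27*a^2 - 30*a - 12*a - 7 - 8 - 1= -27*a^2 - 42*a - 16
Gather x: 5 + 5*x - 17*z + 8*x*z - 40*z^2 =x*(8*z + 5) - 40*z^2 - 17*z + 5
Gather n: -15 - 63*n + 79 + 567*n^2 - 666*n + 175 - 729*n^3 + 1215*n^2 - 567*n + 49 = -729*n^3 + 1782*n^2 - 1296*n + 288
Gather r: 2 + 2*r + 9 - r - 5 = r + 6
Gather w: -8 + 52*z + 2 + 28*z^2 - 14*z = 28*z^2 + 38*z - 6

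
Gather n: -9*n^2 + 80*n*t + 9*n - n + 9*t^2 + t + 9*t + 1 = -9*n^2 + n*(80*t + 8) + 9*t^2 + 10*t + 1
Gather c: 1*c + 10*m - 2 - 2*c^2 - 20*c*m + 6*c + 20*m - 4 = -2*c^2 + c*(7 - 20*m) + 30*m - 6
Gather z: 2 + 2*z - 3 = 2*z - 1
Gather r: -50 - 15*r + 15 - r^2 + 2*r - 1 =-r^2 - 13*r - 36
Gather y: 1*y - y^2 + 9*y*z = -y^2 + y*(9*z + 1)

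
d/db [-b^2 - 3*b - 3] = -2*b - 3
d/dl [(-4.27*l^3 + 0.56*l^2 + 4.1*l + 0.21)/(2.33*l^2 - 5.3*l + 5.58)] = (-9.9491*l^4 + 45.262*l^3 - 84.0008*l^2 + 5.271*l + 23.991)/(5.4289*l^4 - 24.698*l^3 + 54.0928*l^2 - 59.148*l + 31.1364)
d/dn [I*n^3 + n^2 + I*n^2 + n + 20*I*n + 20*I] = 3*I*n^2 + 2*n*(1 + I) + 1 + 20*I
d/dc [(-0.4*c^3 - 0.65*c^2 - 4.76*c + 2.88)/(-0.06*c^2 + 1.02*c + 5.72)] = (0.024*c^4 - 0.816*c^3 - 7.8126*c^2 - 7.0904*c - 30.1648)/(0.0036*c^4 - 0.1224*c^3 + 0.354*c^2 + 11.6688*c + 32.7184)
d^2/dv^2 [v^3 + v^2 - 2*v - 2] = 6*v + 2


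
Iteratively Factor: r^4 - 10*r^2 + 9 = (r - 3)*(r^3 + 3*r^2 - r - 3) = (r - 3)*(r + 3)*(r^2 - 1) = (r - 3)*(r - 1)*(r + 3)*(r + 1)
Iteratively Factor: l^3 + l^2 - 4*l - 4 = (l + 1)*(l^2 - 4) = (l + 1)*(l + 2)*(l - 2)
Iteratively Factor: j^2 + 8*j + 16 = (j + 4)*(j + 4)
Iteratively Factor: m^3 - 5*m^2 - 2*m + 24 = (m + 2)*(m^2 - 7*m + 12) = (m - 3)*(m + 2)*(m - 4)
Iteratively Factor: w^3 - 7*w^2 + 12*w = (w)*(w^2 - 7*w + 12) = w*(w - 3)*(w - 4)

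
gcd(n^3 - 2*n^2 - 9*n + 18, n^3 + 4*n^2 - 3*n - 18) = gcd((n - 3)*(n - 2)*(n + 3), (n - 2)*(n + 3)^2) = n^2 + n - 6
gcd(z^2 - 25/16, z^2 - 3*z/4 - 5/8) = z - 5/4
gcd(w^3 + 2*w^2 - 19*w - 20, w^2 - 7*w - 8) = w + 1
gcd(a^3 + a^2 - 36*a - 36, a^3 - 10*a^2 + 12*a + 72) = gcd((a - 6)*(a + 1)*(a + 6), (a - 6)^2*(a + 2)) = a - 6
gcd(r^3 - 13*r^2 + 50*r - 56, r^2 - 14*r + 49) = r - 7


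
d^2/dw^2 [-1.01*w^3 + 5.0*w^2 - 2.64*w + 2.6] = 10.0 - 6.06*w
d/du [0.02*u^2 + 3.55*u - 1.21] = 0.04*u + 3.55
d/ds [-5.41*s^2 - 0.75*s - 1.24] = -10.82*s - 0.75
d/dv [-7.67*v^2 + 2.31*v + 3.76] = 2.31 - 15.34*v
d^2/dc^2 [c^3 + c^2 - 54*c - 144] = 6*c + 2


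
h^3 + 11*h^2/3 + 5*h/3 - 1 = (h - 1/3)*(h + 1)*(h + 3)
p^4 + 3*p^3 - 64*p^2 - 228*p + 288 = (p - 8)*(p - 1)*(p + 6)^2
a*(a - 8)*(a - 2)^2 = a^4 - 12*a^3 + 36*a^2 - 32*a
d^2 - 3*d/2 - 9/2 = (d - 3)*(d + 3/2)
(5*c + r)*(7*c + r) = 35*c^2 + 12*c*r + r^2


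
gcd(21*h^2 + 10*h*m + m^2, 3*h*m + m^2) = 3*h + m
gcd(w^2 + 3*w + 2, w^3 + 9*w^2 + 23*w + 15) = w + 1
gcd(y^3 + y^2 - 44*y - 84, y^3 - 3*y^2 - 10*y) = y + 2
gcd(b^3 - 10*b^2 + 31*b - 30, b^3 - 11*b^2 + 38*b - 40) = b^2 - 7*b + 10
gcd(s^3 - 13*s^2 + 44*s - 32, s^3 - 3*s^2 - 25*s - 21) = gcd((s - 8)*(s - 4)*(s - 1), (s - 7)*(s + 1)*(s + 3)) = 1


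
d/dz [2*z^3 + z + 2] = 6*z^2 + 1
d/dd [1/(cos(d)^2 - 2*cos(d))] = 2*(-sin(d)/cos(d)^2 + tan(d))/(cos(d) - 2)^2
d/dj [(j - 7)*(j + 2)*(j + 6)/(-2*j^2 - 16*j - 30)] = (-j^4 - 16*j^3 - 97*j^2 - 198*j - 12)/(2*(j^4 + 16*j^3 + 94*j^2 + 240*j + 225))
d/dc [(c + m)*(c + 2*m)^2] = (c + 2*m)*(3*c + 4*m)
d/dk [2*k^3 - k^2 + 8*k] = 6*k^2 - 2*k + 8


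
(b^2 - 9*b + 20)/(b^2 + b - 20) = (b - 5)/(b + 5)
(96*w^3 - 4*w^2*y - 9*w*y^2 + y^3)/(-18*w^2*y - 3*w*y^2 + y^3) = (32*w^2 - 12*w*y + y^2)/(y*(-6*w + y))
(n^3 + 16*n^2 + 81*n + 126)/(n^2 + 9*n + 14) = (n^2 + 9*n + 18)/(n + 2)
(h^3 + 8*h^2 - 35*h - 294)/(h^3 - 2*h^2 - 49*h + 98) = (h^2 + h - 42)/(h^2 - 9*h + 14)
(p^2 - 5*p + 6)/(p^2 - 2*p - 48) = (-p^2 + 5*p - 6)/(-p^2 + 2*p + 48)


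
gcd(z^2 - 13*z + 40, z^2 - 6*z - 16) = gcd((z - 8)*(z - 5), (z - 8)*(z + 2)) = z - 8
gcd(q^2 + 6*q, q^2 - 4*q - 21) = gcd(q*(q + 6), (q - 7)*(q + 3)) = 1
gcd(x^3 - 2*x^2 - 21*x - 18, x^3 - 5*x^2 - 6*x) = x^2 - 5*x - 6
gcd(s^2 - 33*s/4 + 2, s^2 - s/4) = s - 1/4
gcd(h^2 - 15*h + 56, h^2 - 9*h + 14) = h - 7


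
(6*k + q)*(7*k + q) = 42*k^2 + 13*k*q + q^2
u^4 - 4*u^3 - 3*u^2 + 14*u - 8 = (u - 4)*(u - 1)^2*(u + 2)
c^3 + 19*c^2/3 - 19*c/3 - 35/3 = (c - 5/3)*(c + 1)*(c + 7)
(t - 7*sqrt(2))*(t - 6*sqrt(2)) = t^2 - 13*sqrt(2)*t + 84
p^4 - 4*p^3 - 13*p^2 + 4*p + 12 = (p - 6)*(p - 1)*(p + 1)*(p + 2)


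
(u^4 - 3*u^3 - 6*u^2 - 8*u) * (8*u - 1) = 8*u^5 - 25*u^4 - 45*u^3 - 58*u^2 + 8*u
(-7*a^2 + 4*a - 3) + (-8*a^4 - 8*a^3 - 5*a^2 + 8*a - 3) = -8*a^4 - 8*a^3 - 12*a^2 + 12*a - 6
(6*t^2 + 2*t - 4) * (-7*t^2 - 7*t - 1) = -42*t^4 - 56*t^3 + 8*t^2 + 26*t + 4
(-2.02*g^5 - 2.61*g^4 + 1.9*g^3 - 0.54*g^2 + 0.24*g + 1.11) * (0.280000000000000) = -0.5656*g^5 - 0.7308*g^4 + 0.532*g^3 - 0.1512*g^2 + 0.0672*g + 0.3108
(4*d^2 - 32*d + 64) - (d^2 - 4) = 3*d^2 - 32*d + 68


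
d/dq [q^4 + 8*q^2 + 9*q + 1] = 4*q^3 + 16*q + 9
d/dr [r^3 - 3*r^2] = 3*r*(r - 2)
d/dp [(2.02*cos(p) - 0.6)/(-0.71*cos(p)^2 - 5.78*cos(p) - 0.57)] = (-1.4342*cos(p)^2 + 0.852*cos(p) + 4.6194)*sin(p)/(0.5041*cos(p)^4 + 8.2076*cos(p)^3 + 34.2178*cos(p)^2 + 6.5892*cos(p) + 0.3249)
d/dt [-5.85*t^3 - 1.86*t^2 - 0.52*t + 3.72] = -17.55*t^2 - 3.72*t - 0.52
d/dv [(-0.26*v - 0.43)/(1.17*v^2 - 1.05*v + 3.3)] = (0.3042*v^2 + 1.0062*v - 1.3095)/(1.3689*v^4 - 2.457*v^3 + 8.8245*v^2 - 6.93*v + 10.89)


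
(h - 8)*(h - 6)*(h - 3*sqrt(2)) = h^3 - 14*h^2 - 3*sqrt(2)*h^2 + 48*h + 42*sqrt(2)*h - 144*sqrt(2)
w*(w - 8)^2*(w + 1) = w^4 - 15*w^3 + 48*w^2 + 64*w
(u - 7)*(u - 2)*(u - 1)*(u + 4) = u^4 - 6*u^3 - 17*u^2 + 78*u - 56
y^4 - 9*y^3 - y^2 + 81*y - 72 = (y - 8)*(y - 3)*(y - 1)*(y + 3)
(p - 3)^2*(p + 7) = p^3 + p^2 - 33*p + 63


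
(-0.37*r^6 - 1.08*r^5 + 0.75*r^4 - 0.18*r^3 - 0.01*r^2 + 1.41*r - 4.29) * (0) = 0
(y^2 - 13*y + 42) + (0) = y^2 - 13*y + 42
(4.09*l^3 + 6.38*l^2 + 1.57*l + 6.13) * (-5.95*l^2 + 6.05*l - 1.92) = -24.3355*l^5 - 13.2165*l^4 + 21.4047*l^3 - 39.2246*l^2 + 34.0721*l - 11.7696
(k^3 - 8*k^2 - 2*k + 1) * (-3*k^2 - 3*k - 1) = -3*k^5 + 21*k^4 + 29*k^3 + 11*k^2 - k - 1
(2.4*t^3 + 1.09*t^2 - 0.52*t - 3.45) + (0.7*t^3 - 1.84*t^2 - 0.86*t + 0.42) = 3.1*t^3 - 0.75*t^2 - 1.38*t - 3.03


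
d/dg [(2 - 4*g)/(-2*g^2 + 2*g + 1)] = 8*(-g^2 + g - 1)/(4*g^4 - 8*g^3 + 4*g + 1)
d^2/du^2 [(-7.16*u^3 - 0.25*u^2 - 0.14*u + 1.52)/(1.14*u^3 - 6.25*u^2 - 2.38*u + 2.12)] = (-102.6798*u^6 - 117.650736*u^5 + 233.27136*u^4 - 439.935104*u^3 + 532.449816*u^2 - 90.59064*u + 53.839808)/(1.481544*u^9 - 24.3675*u^8 + 124.314606*u^7 - 134.130169*u^6 - 350.164002*u^5 + 107.718096*u^4 + 191.099576*u^3 - 48.244416*u^2 - 32.090016*u + 9.528128)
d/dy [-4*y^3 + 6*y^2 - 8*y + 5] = -12*y^2 + 12*y - 8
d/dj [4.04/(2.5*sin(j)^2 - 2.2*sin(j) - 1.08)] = (8.888 - 20.2*sin(j))*cos(j)/(-2.5*sin(j)^2 + 2.2*sin(j) + 1.08)^2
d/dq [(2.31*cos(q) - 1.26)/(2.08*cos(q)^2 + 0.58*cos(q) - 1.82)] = (4.8048*cos(q)^2 - 5.2416*cos(q) + 3.4734)*sin(q)/(4.3264*cos(q)^4 + 2.4128*cos(q)^3 - 7.2348*cos(q)^2 - 2.1112*cos(q) + 3.3124)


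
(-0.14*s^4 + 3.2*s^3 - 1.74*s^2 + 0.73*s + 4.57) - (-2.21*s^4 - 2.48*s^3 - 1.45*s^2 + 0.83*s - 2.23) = 2.07*s^4 + 5.68*s^3 - 0.29*s^2 - 0.1*s + 6.8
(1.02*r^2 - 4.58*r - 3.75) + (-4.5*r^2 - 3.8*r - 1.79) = -3.48*r^2 - 8.38*r - 5.54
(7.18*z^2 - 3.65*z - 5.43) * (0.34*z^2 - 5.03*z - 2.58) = 2.4412*z^4 - 37.3564*z^3 - 2.0111*z^2 + 36.7299*z + 14.0094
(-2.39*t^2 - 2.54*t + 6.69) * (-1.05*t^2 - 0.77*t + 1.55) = 2.5095*t^4 + 4.5073*t^3 - 8.7732*t^2 - 9.0883*t + 10.3695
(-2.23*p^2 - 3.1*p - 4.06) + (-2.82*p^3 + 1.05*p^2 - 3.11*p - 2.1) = -2.82*p^3 - 1.18*p^2 - 6.21*p - 6.16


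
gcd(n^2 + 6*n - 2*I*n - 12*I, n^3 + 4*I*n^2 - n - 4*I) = 1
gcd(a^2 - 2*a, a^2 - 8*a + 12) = a - 2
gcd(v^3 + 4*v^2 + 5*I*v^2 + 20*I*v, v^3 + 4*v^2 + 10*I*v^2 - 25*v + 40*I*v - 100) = v^2 + v*(4 + 5*I) + 20*I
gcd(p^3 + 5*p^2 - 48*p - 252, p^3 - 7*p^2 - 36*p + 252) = p^2 - p - 42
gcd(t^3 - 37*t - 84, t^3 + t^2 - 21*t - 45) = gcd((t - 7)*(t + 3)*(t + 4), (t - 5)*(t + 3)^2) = t + 3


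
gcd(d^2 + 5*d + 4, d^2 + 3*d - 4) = d + 4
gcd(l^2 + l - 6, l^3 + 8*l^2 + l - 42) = l^2 + l - 6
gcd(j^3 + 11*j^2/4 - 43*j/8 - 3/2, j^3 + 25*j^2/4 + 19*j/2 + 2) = j^2 + 17*j/4 + 1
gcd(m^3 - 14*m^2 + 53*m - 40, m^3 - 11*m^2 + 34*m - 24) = m - 1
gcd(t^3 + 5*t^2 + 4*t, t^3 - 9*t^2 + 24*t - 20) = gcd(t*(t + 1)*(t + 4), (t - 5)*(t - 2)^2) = 1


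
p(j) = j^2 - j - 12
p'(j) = 2*j - 1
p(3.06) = -5.70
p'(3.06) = 5.12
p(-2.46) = -3.49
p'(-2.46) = -5.92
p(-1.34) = -8.86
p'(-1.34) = -3.68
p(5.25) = 10.31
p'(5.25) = 9.50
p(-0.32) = -11.58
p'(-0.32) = -1.64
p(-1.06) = -9.82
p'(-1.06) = -3.12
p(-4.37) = 11.47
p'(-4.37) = -9.74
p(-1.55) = -8.05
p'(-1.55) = -4.10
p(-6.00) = 30.00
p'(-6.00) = -13.00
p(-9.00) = 78.00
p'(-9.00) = -19.00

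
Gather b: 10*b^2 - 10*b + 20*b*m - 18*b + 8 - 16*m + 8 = 10*b^2 + b*(20*m - 28) - 16*m + 16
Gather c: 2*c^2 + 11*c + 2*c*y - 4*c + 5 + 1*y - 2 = 2*c^2 + c*(2*y + 7) + y + 3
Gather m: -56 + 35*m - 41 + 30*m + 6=65*m - 91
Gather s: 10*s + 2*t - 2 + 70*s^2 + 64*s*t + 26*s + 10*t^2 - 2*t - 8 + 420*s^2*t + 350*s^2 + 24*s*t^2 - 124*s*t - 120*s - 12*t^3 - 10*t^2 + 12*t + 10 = s^2*(420*t + 420) + s*(24*t^2 - 60*t - 84) - 12*t^3 + 12*t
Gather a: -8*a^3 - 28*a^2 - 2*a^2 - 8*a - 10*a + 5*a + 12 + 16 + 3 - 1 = -8*a^3 - 30*a^2 - 13*a + 30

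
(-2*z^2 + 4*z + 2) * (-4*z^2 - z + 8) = 8*z^4 - 14*z^3 - 28*z^2 + 30*z + 16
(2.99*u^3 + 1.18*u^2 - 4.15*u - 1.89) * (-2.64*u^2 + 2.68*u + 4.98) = -7.8936*u^5 + 4.898*u^4 + 29.0086*u^3 - 0.256000000000001*u^2 - 25.7322*u - 9.4122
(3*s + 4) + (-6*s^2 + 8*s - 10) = -6*s^2 + 11*s - 6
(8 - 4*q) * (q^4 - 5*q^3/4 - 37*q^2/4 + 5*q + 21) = -4*q^5 + 13*q^4 + 27*q^3 - 94*q^2 - 44*q + 168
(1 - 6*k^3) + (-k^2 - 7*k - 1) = -6*k^3 - k^2 - 7*k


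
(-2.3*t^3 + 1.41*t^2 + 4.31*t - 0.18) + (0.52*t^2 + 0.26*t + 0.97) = -2.3*t^3 + 1.93*t^2 + 4.57*t + 0.79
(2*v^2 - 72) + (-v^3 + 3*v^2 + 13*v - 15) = -v^3 + 5*v^2 + 13*v - 87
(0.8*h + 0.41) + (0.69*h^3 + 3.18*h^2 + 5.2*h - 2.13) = 0.69*h^3 + 3.18*h^2 + 6.0*h - 1.72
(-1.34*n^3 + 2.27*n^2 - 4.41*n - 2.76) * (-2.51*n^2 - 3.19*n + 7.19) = 3.3634*n^5 - 1.4231*n^4 - 5.8068*n^3 + 37.3168*n^2 - 22.9035*n - 19.8444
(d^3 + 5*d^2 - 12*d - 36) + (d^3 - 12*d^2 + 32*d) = 2*d^3 - 7*d^2 + 20*d - 36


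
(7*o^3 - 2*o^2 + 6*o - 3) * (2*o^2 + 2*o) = 14*o^5 + 10*o^4 + 8*o^3 + 6*o^2 - 6*o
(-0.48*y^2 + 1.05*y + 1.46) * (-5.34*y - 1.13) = 2.5632*y^3 - 5.0646*y^2 - 8.9829*y - 1.6498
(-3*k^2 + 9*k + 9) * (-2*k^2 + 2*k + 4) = 6*k^4 - 24*k^3 - 12*k^2 + 54*k + 36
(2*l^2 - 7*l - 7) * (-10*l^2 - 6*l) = -20*l^4 + 58*l^3 + 112*l^2 + 42*l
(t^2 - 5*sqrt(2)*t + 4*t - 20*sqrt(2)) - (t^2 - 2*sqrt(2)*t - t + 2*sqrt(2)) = -3*sqrt(2)*t + 5*t - 22*sqrt(2)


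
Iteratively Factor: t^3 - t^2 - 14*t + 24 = (t - 2)*(t^2 + t - 12) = (t - 2)*(t + 4)*(t - 3)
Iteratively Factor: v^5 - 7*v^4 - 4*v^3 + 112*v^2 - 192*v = (v + 4)*(v^4 - 11*v^3 + 40*v^2 - 48*v) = (v - 4)*(v + 4)*(v^3 - 7*v^2 + 12*v) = v*(v - 4)*(v + 4)*(v^2 - 7*v + 12) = v*(v - 4)^2*(v + 4)*(v - 3)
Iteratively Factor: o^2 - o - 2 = (o + 1)*(o - 2)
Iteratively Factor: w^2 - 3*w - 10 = (w + 2)*(w - 5)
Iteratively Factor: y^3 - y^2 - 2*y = (y - 2)*(y^2 + y) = (y - 2)*(y + 1)*(y)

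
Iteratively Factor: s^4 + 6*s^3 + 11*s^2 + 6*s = (s + 1)*(s^3 + 5*s^2 + 6*s) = (s + 1)*(s + 3)*(s^2 + 2*s) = (s + 1)*(s + 2)*(s + 3)*(s)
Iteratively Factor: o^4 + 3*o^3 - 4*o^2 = (o - 1)*(o^3 + 4*o^2) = (o - 1)*(o + 4)*(o^2) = o*(o - 1)*(o + 4)*(o)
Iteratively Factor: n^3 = (n)*(n^2) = n^2*(n)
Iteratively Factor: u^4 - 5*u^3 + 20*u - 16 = (u + 2)*(u^3 - 7*u^2 + 14*u - 8) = (u - 4)*(u + 2)*(u^2 - 3*u + 2) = (u - 4)*(u - 2)*(u + 2)*(u - 1)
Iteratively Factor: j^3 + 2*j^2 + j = (j + 1)*(j^2 + j) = (j + 1)^2*(j)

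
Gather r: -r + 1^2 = 1 - r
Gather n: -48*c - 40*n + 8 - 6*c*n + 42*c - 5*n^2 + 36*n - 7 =-6*c - 5*n^2 + n*(-6*c - 4) + 1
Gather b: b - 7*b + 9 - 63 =-6*b - 54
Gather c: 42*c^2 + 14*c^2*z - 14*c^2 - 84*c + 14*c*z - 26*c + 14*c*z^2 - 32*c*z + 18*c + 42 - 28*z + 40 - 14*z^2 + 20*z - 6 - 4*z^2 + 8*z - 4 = c^2*(14*z + 28) + c*(14*z^2 - 18*z - 92) - 18*z^2 + 72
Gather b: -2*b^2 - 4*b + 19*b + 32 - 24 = -2*b^2 + 15*b + 8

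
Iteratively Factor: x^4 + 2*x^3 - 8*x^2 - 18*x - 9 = (x + 3)*(x^3 - x^2 - 5*x - 3) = (x + 1)*(x + 3)*(x^2 - 2*x - 3) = (x + 1)^2*(x + 3)*(x - 3)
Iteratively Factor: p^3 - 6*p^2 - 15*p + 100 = (p - 5)*(p^2 - p - 20) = (p - 5)^2*(p + 4)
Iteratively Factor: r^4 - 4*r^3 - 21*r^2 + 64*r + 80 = (r - 5)*(r^3 + r^2 - 16*r - 16) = (r - 5)*(r + 4)*(r^2 - 3*r - 4) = (r - 5)*(r - 4)*(r + 4)*(r + 1)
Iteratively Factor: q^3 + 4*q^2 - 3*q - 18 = (q + 3)*(q^2 + q - 6) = (q - 2)*(q + 3)*(q + 3)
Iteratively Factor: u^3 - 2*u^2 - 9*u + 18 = (u + 3)*(u^2 - 5*u + 6) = (u - 3)*(u + 3)*(u - 2)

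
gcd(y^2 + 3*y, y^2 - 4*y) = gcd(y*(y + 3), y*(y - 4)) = y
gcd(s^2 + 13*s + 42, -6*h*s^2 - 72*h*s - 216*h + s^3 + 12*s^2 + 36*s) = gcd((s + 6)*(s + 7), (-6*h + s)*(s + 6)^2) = s + 6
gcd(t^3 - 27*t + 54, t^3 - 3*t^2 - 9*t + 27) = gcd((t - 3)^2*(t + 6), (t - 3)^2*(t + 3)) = t^2 - 6*t + 9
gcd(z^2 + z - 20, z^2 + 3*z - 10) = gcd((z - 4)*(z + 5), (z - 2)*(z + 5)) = z + 5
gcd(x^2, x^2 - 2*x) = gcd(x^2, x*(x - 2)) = x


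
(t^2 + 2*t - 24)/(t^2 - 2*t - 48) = (t - 4)/(t - 8)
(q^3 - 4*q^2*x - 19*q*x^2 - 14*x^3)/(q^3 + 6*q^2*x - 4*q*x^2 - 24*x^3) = (-q^2 + 6*q*x + 7*x^2)/(-q^2 - 4*q*x + 12*x^2)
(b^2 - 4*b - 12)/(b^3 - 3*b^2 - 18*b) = (b + 2)/(b*(b + 3))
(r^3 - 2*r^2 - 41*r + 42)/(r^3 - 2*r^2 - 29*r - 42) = (r^2 + 5*r - 6)/(r^2 + 5*r + 6)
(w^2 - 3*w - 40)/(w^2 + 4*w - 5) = (w - 8)/(w - 1)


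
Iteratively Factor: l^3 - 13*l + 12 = (l - 3)*(l^2 + 3*l - 4) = (l - 3)*(l + 4)*(l - 1)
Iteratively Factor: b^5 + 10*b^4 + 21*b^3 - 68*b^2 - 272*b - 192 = (b + 1)*(b^4 + 9*b^3 + 12*b^2 - 80*b - 192) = (b - 3)*(b + 1)*(b^3 + 12*b^2 + 48*b + 64) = (b - 3)*(b + 1)*(b + 4)*(b^2 + 8*b + 16) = (b - 3)*(b + 1)*(b + 4)^2*(b + 4)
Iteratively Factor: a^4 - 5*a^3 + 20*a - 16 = (a - 4)*(a^3 - a^2 - 4*a + 4) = (a - 4)*(a - 1)*(a^2 - 4) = (a - 4)*(a - 2)*(a - 1)*(a + 2)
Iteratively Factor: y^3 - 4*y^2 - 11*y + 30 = (y + 3)*(y^2 - 7*y + 10) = (y - 2)*(y + 3)*(y - 5)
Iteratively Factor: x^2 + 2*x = (x + 2)*(x)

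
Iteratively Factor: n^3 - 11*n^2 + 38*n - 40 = (n - 4)*(n^2 - 7*n + 10) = (n - 5)*(n - 4)*(n - 2)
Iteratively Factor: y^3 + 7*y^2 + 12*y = (y)*(y^2 + 7*y + 12) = y*(y + 4)*(y + 3)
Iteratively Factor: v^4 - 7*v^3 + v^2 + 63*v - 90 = (v - 3)*(v^3 - 4*v^2 - 11*v + 30) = (v - 3)*(v - 2)*(v^2 - 2*v - 15) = (v - 3)*(v - 2)*(v + 3)*(v - 5)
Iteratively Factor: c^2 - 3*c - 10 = (c + 2)*(c - 5)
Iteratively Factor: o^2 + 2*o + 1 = (o + 1)*(o + 1)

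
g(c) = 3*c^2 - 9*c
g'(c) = 6*c - 9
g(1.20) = -6.48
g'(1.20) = -1.80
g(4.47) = 19.71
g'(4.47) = 17.82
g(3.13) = 1.22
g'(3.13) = 9.78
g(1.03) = -6.09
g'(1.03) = -2.82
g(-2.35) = 37.72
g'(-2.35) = -23.10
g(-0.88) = 10.24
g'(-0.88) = -14.28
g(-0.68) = 7.51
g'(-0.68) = -13.08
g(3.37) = 3.74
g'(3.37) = 11.22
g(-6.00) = 162.00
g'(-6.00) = -45.00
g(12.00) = 324.00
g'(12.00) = 63.00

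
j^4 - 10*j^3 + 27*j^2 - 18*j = j*(j - 6)*(j - 3)*(j - 1)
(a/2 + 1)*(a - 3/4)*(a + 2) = a^3/2 + 13*a^2/8 + a/2 - 3/2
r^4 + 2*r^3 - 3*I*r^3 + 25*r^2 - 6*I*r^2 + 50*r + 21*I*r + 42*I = (r + 2)*(r - 7*I)*(r + I)*(r + 3*I)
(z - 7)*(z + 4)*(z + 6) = z^3 + 3*z^2 - 46*z - 168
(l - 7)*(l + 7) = l^2 - 49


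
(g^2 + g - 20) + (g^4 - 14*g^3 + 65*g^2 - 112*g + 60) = g^4 - 14*g^3 + 66*g^2 - 111*g + 40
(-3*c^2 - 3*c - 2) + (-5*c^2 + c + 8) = -8*c^2 - 2*c + 6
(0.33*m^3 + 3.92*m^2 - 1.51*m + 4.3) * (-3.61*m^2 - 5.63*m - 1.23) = -1.1913*m^5 - 16.0091*m^4 - 17.0244*m^3 - 11.8433*m^2 - 22.3517*m - 5.289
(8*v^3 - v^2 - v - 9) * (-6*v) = -48*v^4 + 6*v^3 + 6*v^2 + 54*v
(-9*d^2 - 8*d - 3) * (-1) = 9*d^2 + 8*d + 3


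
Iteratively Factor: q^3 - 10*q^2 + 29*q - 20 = (q - 5)*(q^2 - 5*q + 4) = (q - 5)*(q - 1)*(q - 4)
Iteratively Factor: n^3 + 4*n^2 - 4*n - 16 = (n + 4)*(n^2 - 4) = (n + 2)*(n + 4)*(n - 2)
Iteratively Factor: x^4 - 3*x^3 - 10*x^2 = (x + 2)*(x^3 - 5*x^2) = x*(x + 2)*(x^2 - 5*x) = x^2*(x + 2)*(x - 5)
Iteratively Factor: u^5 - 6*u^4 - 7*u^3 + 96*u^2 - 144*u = (u + 4)*(u^4 - 10*u^3 + 33*u^2 - 36*u) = (u - 4)*(u + 4)*(u^3 - 6*u^2 + 9*u) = (u - 4)*(u - 3)*(u + 4)*(u^2 - 3*u) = (u - 4)*(u - 3)^2*(u + 4)*(u)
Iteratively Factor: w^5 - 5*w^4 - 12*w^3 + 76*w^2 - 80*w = (w)*(w^4 - 5*w^3 - 12*w^2 + 76*w - 80) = w*(w + 4)*(w^3 - 9*w^2 + 24*w - 20) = w*(w - 5)*(w + 4)*(w^2 - 4*w + 4) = w*(w - 5)*(w - 2)*(w + 4)*(w - 2)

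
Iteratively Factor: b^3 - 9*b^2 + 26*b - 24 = (b - 2)*(b^2 - 7*b + 12) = (b - 4)*(b - 2)*(b - 3)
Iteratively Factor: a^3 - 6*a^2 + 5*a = (a - 1)*(a^2 - 5*a) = (a - 5)*(a - 1)*(a)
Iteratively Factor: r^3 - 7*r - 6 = (r + 1)*(r^2 - r - 6) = (r - 3)*(r + 1)*(r + 2)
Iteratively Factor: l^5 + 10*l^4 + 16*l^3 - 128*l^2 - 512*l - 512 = (l - 4)*(l^4 + 14*l^3 + 72*l^2 + 160*l + 128) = (l - 4)*(l + 2)*(l^3 + 12*l^2 + 48*l + 64) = (l - 4)*(l + 2)*(l + 4)*(l^2 + 8*l + 16) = (l - 4)*(l + 2)*(l + 4)^2*(l + 4)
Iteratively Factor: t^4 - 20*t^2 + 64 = (t + 2)*(t^3 - 2*t^2 - 16*t + 32) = (t - 4)*(t + 2)*(t^2 + 2*t - 8) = (t - 4)*(t - 2)*(t + 2)*(t + 4)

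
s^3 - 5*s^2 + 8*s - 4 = (s - 2)^2*(s - 1)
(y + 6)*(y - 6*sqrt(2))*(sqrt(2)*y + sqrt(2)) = sqrt(2)*y^3 - 12*y^2 + 7*sqrt(2)*y^2 - 84*y + 6*sqrt(2)*y - 72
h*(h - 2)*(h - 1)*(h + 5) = h^4 + 2*h^3 - 13*h^2 + 10*h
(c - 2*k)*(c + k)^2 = c^3 - 3*c*k^2 - 2*k^3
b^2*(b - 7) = b^3 - 7*b^2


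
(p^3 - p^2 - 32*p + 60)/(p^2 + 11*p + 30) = (p^2 - 7*p + 10)/(p + 5)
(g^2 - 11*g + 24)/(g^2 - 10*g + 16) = (g - 3)/(g - 2)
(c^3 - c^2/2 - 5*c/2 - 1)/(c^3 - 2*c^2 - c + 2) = (c + 1/2)/(c - 1)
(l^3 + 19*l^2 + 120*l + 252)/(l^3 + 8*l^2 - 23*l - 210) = (l + 6)/(l - 5)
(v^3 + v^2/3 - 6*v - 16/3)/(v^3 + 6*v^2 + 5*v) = (3*v^2 - 2*v - 16)/(3*v*(v + 5))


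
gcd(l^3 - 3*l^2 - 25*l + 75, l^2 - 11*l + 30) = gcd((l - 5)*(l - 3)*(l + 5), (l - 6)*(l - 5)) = l - 5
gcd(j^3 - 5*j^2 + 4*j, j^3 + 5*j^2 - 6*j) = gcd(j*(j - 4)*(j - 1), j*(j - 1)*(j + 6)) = j^2 - j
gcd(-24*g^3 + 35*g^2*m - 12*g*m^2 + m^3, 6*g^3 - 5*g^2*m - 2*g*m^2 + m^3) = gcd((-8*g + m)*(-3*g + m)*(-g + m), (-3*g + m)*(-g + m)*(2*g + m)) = 3*g^2 - 4*g*m + m^2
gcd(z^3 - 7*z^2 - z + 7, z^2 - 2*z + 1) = z - 1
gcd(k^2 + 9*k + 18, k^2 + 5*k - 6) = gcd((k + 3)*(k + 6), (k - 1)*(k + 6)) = k + 6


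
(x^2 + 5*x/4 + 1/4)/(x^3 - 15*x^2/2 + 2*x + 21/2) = (4*x + 1)/(2*(2*x^2 - 17*x + 21))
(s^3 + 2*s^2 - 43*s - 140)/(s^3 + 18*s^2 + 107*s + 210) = (s^2 - 3*s - 28)/(s^2 + 13*s + 42)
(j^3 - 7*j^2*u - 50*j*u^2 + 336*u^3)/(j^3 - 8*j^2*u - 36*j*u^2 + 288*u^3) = (j + 7*u)/(j + 6*u)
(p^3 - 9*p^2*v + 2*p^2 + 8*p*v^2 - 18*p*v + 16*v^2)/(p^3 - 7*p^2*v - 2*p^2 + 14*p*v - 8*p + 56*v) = (p^2 - 9*p*v + 8*v^2)/(p^2 - 7*p*v - 4*p + 28*v)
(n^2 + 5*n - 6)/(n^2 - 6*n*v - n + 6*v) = (-n - 6)/(-n + 6*v)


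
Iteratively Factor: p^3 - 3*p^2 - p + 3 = (p + 1)*(p^2 - 4*p + 3) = (p - 1)*(p + 1)*(p - 3)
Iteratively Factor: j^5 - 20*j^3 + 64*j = (j - 4)*(j^4 + 4*j^3 - 4*j^2 - 16*j) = (j - 4)*(j - 2)*(j^3 + 6*j^2 + 8*j) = j*(j - 4)*(j - 2)*(j^2 + 6*j + 8) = j*(j - 4)*(j - 2)*(j + 2)*(j + 4)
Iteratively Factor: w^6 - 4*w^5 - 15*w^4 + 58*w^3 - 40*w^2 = (w - 1)*(w^5 - 3*w^4 - 18*w^3 + 40*w^2) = (w - 2)*(w - 1)*(w^4 - w^3 - 20*w^2) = (w - 5)*(w - 2)*(w - 1)*(w^3 + 4*w^2) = w*(w - 5)*(w - 2)*(w - 1)*(w^2 + 4*w) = w*(w - 5)*(w - 2)*(w - 1)*(w + 4)*(w)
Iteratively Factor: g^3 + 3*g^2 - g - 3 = (g + 1)*(g^2 + 2*g - 3) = (g - 1)*(g + 1)*(g + 3)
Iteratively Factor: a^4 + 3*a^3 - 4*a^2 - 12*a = (a + 3)*(a^3 - 4*a) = a*(a + 3)*(a^2 - 4) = a*(a - 2)*(a + 3)*(a + 2)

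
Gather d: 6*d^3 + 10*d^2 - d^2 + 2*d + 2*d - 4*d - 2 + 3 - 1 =6*d^3 + 9*d^2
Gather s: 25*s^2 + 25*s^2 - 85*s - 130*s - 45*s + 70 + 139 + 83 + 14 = 50*s^2 - 260*s + 306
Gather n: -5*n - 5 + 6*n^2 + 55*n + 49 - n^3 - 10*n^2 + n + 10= -n^3 - 4*n^2 + 51*n + 54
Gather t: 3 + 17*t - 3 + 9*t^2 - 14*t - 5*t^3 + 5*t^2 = -5*t^3 + 14*t^2 + 3*t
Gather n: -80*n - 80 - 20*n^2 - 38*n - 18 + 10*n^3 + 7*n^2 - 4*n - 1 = 10*n^3 - 13*n^2 - 122*n - 99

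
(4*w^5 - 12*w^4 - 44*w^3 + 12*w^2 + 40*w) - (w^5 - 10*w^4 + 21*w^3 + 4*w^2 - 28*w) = 3*w^5 - 2*w^4 - 65*w^3 + 8*w^2 + 68*w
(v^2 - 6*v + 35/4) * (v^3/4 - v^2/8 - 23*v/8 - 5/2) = v^5/4 - 13*v^4/8 + v^3/16 + 437*v^2/32 - 325*v/32 - 175/8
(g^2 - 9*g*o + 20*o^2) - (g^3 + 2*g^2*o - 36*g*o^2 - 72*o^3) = -g^3 - 2*g^2*o + g^2 + 36*g*o^2 - 9*g*o + 72*o^3 + 20*o^2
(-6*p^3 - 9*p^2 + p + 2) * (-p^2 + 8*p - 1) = 6*p^5 - 39*p^4 - 67*p^3 + 15*p^2 + 15*p - 2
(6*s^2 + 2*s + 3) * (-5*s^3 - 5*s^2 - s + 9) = -30*s^5 - 40*s^4 - 31*s^3 + 37*s^2 + 15*s + 27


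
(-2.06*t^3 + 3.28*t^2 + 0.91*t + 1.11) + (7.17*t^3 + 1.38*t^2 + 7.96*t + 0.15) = 5.11*t^3 + 4.66*t^2 + 8.87*t + 1.26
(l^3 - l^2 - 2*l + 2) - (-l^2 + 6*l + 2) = l^3 - 8*l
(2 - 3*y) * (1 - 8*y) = 24*y^2 - 19*y + 2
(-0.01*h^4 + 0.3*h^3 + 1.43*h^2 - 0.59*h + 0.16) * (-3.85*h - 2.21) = 0.0385*h^5 - 1.1329*h^4 - 6.1685*h^3 - 0.8888*h^2 + 0.6879*h - 0.3536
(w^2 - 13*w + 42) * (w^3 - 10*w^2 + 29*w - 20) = w^5 - 23*w^4 + 201*w^3 - 817*w^2 + 1478*w - 840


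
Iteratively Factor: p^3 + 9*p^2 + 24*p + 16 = (p + 4)*(p^2 + 5*p + 4) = (p + 4)^2*(p + 1)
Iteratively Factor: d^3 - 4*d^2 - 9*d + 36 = (d - 3)*(d^2 - d - 12) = (d - 3)*(d + 3)*(d - 4)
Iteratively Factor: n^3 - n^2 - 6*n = (n - 3)*(n^2 + 2*n) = n*(n - 3)*(n + 2)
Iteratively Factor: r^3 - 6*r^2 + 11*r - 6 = (r - 1)*(r^2 - 5*r + 6) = (r - 2)*(r - 1)*(r - 3)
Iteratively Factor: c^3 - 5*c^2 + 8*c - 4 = (c - 2)*(c^2 - 3*c + 2) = (c - 2)^2*(c - 1)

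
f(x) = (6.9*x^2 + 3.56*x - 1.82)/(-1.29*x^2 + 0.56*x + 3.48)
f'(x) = (2.58*x - 0.56)*(6.9*x^2 + 3.56*x - 1.82)/(-1.29*x^2 + 0.56*x + 3.48)^2 + (13.8*x + 3.56)/(-1.29*x^2 + 0.56*x + 3.48) = (8.4564*x^2 + 43.3284*x + 13.408)/(1.6641*x^4 - 1.4448*x^3 - 8.6648*x^2 + 3.8976*x + 12.1104)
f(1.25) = 6.20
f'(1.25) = 17.24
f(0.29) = -0.06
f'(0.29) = 2.14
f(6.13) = -6.72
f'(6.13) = 0.35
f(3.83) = -8.50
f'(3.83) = 1.72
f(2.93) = -11.40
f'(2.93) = 6.01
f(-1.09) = 1.87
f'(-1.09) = -13.30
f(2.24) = -23.46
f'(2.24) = 50.60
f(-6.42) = -4.87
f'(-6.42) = 0.03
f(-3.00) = -5.06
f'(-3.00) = -0.42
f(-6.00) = -4.86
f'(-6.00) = 0.03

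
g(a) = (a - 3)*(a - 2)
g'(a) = 2*a - 5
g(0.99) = 2.03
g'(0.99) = -3.02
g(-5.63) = 65.85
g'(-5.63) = -16.26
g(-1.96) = 19.64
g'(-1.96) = -8.92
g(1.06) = 1.82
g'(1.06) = -2.88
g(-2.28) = 22.60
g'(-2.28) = -9.56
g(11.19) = 75.27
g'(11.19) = 17.38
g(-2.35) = 23.27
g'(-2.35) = -9.70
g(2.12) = -0.11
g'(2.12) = -0.76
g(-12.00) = 210.00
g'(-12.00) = -29.00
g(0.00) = 6.00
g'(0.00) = -5.00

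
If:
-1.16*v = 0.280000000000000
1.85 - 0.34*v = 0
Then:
No Solution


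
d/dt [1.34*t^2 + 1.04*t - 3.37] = 2.68*t + 1.04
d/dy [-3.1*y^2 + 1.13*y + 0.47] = 1.13 - 6.2*y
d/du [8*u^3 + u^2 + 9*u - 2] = 24*u^2 + 2*u + 9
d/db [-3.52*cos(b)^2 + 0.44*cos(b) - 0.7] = (7.04*cos(b) - 0.44)*sin(b)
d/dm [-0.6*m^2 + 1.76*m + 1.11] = 1.76 - 1.2*m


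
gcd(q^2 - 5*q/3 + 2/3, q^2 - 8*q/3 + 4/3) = q - 2/3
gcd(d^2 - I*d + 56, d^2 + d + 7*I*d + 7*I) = d + 7*I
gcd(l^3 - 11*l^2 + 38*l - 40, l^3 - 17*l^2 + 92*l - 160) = l^2 - 9*l + 20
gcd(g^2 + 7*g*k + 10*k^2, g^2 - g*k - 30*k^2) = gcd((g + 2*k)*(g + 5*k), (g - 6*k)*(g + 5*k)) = g + 5*k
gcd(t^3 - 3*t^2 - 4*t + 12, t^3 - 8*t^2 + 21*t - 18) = t^2 - 5*t + 6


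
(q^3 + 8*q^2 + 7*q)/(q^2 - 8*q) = (q^2 + 8*q + 7)/(q - 8)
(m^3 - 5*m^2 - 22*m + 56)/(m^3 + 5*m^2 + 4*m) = (m^2 - 9*m + 14)/(m*(m + 1))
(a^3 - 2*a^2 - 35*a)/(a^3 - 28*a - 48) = a*(-a^2 + 2*a + 35)/(-a^3 + 28*a + 48)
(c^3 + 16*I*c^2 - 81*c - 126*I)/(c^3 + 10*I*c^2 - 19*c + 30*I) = (c^2 + 10*I*c - 21)/(c^2 + 4*I*c + 5)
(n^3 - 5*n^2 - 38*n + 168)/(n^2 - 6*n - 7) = (n^2 + 2*n - 24)/(n + 1)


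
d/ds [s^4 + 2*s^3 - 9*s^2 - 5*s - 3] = 4*s^3 + 6*s^2 - 18*s - 5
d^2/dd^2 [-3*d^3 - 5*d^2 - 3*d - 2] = -18*d - 10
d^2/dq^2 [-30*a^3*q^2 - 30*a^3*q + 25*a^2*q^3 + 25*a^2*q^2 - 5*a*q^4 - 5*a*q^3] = 10*a*(-6*a^2 + 15*a*q + 5*a - 6*q^2 - 3*q)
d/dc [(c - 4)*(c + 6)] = 2*c + 2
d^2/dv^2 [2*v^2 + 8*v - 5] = 4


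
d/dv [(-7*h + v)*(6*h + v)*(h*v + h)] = h*(-42*h^2 - 2*h*v - h + 3*v^2 + 2*v)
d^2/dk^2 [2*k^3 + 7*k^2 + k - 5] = 12*k + 14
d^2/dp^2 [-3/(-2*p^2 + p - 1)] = 6*(-4*p^2 + 2*p + (4*p - 1)^2 - 2)/(2*p^2 - p + 1)^3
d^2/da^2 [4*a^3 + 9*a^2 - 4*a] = 24*a + 18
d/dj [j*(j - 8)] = 2*j - 8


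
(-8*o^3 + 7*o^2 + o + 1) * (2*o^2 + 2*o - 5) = -16*o^5 - 2*o^4 + 56*o^3 - 31*o^2 - 3*o - 5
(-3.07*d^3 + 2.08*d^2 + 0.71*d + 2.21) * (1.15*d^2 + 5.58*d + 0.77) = -3.5305*d^5 - 14.7386*d^4 + 10.059*d^3 + 8.1049*d^2 + 12.8785*d + 1.7017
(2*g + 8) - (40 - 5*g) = 7*g - 32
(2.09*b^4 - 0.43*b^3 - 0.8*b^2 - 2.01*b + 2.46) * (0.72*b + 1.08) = 1.5048*b^5 + 1.9476*b^4 - 1.0404*b^3 - 2.3112*b^2 - 0.3996*b + 2.6568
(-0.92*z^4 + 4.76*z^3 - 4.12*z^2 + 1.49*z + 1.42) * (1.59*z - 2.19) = -1.4628*z^5 + 9.5832*z^4 - 16.9752*z^3 + 11.3919*z^2 - 1.0053*z - 3.1098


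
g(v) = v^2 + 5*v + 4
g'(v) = 2*v + 5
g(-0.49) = 1.79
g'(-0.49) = 4.02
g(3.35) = 31.97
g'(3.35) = 11.70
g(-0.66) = 1.14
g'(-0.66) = 3.68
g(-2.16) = -2.13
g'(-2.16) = 0.68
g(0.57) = 7.17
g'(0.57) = 6.14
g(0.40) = 6.16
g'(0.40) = 5.80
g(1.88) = 16.93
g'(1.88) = 8.76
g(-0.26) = 2.77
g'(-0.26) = 4.48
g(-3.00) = -2.00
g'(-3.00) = -1.00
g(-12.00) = 88.00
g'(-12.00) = -19.00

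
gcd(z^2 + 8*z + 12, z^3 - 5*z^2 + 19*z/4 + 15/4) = 1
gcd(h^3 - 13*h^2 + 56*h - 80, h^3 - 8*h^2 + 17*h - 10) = h - 5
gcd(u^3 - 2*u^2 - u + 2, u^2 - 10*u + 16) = u - 2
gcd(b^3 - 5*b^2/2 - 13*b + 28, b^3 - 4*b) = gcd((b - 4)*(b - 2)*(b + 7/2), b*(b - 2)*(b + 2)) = b - 2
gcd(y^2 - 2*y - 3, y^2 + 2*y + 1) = y + 1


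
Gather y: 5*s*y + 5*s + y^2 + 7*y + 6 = 5*s + y^2 + y*(5*s + 7) + 6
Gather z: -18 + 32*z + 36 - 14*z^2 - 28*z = -14*z^2 + 4*z + 18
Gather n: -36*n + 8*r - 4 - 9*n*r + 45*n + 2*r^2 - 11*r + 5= n*(9 - 9*r) + 2*r^2 - 3*r + 1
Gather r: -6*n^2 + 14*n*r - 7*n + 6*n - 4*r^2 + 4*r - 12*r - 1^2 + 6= -6*n^2 - n - 4*r^2 + r*(14*n - 8) + 5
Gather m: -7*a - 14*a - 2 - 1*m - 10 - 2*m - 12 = -21*a - 3*m - 24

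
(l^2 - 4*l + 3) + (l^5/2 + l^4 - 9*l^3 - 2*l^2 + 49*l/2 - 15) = l^5/2 + l^4 - 9*l^3 - l^2 + 41*l/2 - 12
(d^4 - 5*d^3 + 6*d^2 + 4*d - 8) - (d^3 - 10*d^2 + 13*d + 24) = d^4 - 6*d^3 + 16*d^2 - 9*d - 32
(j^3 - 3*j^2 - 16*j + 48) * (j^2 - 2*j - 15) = j^5 - 5*j^4 - 25*j^3 + 125*j^2 + 144*j - 720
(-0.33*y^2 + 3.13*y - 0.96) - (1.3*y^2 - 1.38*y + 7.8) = -1.63*y^2 + 4.51*y - 8.76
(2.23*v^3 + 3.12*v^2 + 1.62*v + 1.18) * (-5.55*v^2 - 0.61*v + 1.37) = -12.3765*v^5 - 18.6763*v^4 - 7.8391*v^3 - 3.2628*v^2 + 1.4996*v + 1.6166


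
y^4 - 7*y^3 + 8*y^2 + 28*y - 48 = (y - 4)*(y - 3)*(y - 2)*(y + 2)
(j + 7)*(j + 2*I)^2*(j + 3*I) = j^4 + 7*j^3 + 7*I*j^3 - 16*j^2 + 49*I*j^2 - 112*j - 12*I*j - 84*I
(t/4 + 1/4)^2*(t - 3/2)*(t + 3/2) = t^4/16 + t^3/8 - 5*t^2/64 - 9*t/32 - 9/64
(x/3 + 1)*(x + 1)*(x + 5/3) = x^3/3 + 17*x^2/9 + 29*x/9 + 5/3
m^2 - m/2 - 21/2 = (m - 7/2)*(m + 3)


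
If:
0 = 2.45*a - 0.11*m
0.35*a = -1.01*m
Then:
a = 0.00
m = 0.00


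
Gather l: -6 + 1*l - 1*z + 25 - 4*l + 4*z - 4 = -3*l + 3*z + 15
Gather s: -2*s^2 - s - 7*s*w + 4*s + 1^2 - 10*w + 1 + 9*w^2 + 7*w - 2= -2*s^2 + s*(3 - 7*w) + 9*w^2 - 3*w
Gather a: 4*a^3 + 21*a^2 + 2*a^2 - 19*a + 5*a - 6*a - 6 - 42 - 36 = 4*a^3 + 23*a^2 - 20*a - 84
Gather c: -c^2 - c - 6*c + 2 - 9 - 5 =-c^2 - 7*c - 12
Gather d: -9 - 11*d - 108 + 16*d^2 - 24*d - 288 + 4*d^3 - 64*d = 4*d^3 + 16*d^2 - 99*d - 405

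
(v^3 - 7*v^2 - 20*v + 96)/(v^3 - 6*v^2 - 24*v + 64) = (v - 3)/(v - 2)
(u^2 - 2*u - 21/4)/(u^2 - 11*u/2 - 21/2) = (u - 7/2)/(u - 7)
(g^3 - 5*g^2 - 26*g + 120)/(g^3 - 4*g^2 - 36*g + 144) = (g + 5)/(g + 6)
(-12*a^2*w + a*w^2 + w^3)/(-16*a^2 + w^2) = w*(-3*a + w)/(-4*a + w)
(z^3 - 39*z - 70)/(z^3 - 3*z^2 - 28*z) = (z^2 + 7*z + 10)/(z*(z + 4))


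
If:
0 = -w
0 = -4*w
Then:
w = 0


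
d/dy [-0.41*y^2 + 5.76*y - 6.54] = 5.76 - 0.82*y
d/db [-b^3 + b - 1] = 1 - 3*b^2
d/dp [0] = 0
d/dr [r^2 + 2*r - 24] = 2*r + 2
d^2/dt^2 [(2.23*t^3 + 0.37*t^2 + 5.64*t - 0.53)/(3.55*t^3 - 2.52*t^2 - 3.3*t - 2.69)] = (5.6843418860808e-14*t^7 + 49.2250099999999*t^6 + 583.2153*t^5 - 101.33262*t^4 + 341.288314*t^3 + 767.094912*t^2 - 189.387864*t - 99.135718)/(44.738875*t^9 - 95.2749*t^8 - 57.13299*t^7 + 59.425617*t^6 + 197.49798*t^5 + 55.503972*t^4 - 93.092775*t^3 - 142.587216*t^2 - 71.63739*t - 19.465109)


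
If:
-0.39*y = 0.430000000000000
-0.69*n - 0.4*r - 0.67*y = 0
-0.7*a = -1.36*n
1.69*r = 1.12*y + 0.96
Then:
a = 2.26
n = 1.16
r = -0.16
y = -1.10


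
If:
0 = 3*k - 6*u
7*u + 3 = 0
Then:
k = -6/7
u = -3/7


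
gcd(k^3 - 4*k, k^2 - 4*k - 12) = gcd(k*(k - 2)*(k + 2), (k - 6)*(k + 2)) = k + 2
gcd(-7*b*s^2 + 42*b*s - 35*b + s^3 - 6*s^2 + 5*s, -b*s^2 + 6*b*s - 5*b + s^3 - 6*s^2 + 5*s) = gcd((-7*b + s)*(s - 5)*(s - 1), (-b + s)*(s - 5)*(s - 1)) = s^2 - 6*s + 5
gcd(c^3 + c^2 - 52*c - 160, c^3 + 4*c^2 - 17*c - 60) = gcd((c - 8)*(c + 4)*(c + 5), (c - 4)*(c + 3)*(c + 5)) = c + 5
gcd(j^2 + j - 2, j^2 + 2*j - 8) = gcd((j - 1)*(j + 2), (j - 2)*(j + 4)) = 1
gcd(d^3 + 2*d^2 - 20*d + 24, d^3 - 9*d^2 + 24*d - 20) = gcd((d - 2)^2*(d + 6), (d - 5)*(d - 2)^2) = d^2 - 4*d + 4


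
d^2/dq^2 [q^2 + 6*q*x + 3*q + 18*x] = 2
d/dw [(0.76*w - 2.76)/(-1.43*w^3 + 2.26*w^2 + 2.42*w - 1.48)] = (2.1736*w^3 - 13.558*w^2 + 12.4752*w + 5.5544)/(2.0449*w^6 - 6.4636*w^5 - 1.8136*w^4 + 15.1712*w^3 - 0.8332*w^2 - 7.1632*w + 2.1904)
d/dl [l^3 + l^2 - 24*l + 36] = 3*l^2 + 2*l - 24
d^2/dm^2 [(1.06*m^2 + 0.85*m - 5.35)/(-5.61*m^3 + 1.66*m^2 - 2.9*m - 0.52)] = (-66.720852*m^6 - 160.50771*m^5 + 2171.47392*m^4 - 741.100212*m^3 + 634.955148*m^2 - 252.57384*m + 101.213592)/(176.558481*m^9 - 156.731058*m^8 + 320.184018*m^7 - 117.51706*m^6 + 136.458708*m^5 + 13.176216*m^4 + 13.920152*m^3 + 11.773008*m^2 + 2.35248*m + 0.140608)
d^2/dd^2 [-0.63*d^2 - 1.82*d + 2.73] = -1.26000000000000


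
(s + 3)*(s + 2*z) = s^2 + 2*s*z + 3*s + 6*z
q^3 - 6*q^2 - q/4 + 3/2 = (q - 6)*(q - 1/2)*(q + 1/2)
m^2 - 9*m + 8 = (m - 8)*(m - 1)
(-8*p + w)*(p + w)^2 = -8*p^3 - 15*p^2*w - 6*p*w^2 + w^3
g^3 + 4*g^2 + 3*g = g*(g + 1)*(g + 3)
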